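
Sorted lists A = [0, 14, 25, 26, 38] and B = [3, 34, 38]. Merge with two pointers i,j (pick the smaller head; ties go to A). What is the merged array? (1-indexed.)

[i=1,j=1] A[i]=0<=B[j]=3 take 0 → i++
[i=2,j=1] A[i]=14>B[j]=3 take 3 → j++
[i=2,j=2] A[i]=14<=B[j]=34 take 14 → i++
[i=3,j=2] A[i]=25<=B[j]=34 take 25 → i++
[i=4,j=2] A[i]=26<=B[j]=34 take 26 → i++
[i=5,j=2] A[i]=38>B[j]=34 take 34 → j++
[i=5,j=3] A[i]=38<=B[j]=38 take 38 → i++
[i=6,j=3] A done, take B[j]=38 → j++

[0, 3, 14, 25, 26, 34, 38, 38]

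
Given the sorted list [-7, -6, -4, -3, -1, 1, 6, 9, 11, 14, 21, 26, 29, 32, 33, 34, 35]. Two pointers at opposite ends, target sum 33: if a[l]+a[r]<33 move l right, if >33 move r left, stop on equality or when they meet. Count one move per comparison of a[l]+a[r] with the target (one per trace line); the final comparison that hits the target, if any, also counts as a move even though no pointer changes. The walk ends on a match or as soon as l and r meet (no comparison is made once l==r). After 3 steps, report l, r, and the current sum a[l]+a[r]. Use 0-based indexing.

[0,16] -7+35=28 <33 → l++
[1,16] -6+35=29 <33 → l++
[2,16] -4+35=31 <33 → l++

l=3, r=16, sum=32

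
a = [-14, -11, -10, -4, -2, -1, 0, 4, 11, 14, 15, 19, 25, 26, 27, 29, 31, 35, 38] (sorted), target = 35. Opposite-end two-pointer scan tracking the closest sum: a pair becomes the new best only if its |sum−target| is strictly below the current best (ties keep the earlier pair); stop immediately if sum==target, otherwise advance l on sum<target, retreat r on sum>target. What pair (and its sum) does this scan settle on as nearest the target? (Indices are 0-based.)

l=0 r=18: -14+38=24 d=11 *, l++
l=1 r=18: -11+38=27 d=8 *, l++
l=2 r=18: -10+38=28 d=7 *, l++
l=3 r=18: -4+38=34 d=1 *, l++
l=4 r=18: -2+38=36 d=1, r--
l=4 r=17: -2+35=33 d=2, l++
l=5 r=17: -1+35=34 d=1, l++
l=6 r=17: 0+35=35 d=0 *, stop

pair (0, 35) with sum 35 (|Δ|=0)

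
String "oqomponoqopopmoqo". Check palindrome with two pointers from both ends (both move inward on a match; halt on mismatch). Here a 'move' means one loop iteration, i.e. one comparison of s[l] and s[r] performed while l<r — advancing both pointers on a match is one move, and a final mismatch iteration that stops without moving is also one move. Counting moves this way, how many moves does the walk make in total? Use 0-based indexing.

l=0 r=16: 'o'=='o', l++,r--
l=1 r=15: 'q'=='q', l++,r--
l=2 r=14: 'o'=='o', l++,r--
l=3 r=13: 'm'=='m', l++,r--
l=4 r=12: 'p'=='p', l++,r--
l=5 r=11: 'o'=='o', l++,r--
l=6 r=10: 'n'!='p', stop

7 moves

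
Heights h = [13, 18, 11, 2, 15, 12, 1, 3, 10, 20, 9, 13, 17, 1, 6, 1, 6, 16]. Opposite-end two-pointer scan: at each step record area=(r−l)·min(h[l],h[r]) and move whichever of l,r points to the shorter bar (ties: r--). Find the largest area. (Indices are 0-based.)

[0,17] min(13,16)*17=221 best=221 * → l++
[1,17] min(18,16)*16=256 best=256 * → r--
[1,16] min(18,6)*15=90 best=256 → r--
[1,15] min(18,1)*14=14 best=256 → r--
[1,14] min(18,6)*13=78 best=256 → r--
[1,13] min(18,1)*12=12 best=256 → r--
[1,12] min(18,17)*11=187 best=256 → r--
[1,11] min(18,13)*10=130 best=256 → r--
[1,10] min(18,9)*9=81 best=256 → r--
[1,9] min(18,20)*8=144 best=256 → l++
[2,9] min(11,20)*7=77 best=256 → l++
[3,9] min(2,20)*6=12 best=256 → l++
[4,9] min(15,20)*5=75 best=256 → l++
[5,9] min(12,20)*4=48 best=256 → l++
[6,9] min(1,20)*3=3 best=256 → l++
[7,9] min(3,20)*2=6 best=256 → l++
[8,9] min(10,20)*1=10 best=256 → l++

max area = 256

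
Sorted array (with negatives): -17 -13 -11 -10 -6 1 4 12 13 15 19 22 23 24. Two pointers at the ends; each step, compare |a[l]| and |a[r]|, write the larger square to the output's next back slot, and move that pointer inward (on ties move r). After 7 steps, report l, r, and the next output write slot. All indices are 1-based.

[1,14] |-17|<=|24| out[14]=576 → r--
[1,13] |-17|<=|23| out[13]=529 → r--
[1,12] |-17|<=|22| out[12]=484 → r--
[1,11] |-17|<=|19| out[11]=361 → r--
[1,10] |-17|>|15| out[10]=289 → l++
[2,10] |-13|<=|15| out[9]=225 → r--
[2,9] |-13|<=|13| out[8]=169 → r--

l=2, r=8, next write slot=7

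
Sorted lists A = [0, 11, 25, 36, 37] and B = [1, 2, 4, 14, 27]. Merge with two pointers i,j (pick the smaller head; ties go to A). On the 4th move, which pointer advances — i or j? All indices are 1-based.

j

[i=1,j=1] A[i]=0<=B[j]=1 take 0 → i++
[i=2,j=1] A[i]=11>B[j]=1 take 1 → j++
[i=2,j=2] A[i]=11>B[j]=2 take 2 → j++
[i=2,j=3] A[i]=11>B[j]=4 take 4 → j++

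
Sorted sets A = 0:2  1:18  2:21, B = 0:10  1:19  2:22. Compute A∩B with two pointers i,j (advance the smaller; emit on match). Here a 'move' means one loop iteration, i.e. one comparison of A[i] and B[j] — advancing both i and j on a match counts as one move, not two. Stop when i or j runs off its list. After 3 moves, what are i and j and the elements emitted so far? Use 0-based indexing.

i=0 j=0: 2<10, i++
i=1 j=0: 18>10, j++
i=1 j=1: 18<19, i++

i=2, j=1, emitted=[]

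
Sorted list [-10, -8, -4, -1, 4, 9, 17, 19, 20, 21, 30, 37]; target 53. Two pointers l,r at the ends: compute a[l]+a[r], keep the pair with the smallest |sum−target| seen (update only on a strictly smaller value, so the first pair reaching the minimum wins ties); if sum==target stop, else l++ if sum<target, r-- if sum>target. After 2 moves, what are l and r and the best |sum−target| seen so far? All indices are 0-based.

l=2, r=11, best |Δ|=24

l=0 r=11: -10+37=27 d=26 *, l++
l=1 r=11: -8+37=29 d=24 *, l++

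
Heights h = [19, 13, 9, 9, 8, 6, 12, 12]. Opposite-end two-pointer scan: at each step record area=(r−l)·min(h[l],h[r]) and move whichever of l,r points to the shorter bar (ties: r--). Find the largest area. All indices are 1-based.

max area = 84

l=1 r=8: min(19,12)*7=84 best=84 *, r--
l=1 r=7: min(19,12)*6=72 best=84, r--
l=1 r=6: min(19,6)*5=30 best=84, r--
l=1 r=5: min(19,8)*4=32 best=84, r--
l=1 r=4: min(19,9)*3=27 best=84, r--
l=1 r=3: min(19,9)*2=18 best=84, r--
l=1 r=2: min(19,13)*1=13 best=84, r--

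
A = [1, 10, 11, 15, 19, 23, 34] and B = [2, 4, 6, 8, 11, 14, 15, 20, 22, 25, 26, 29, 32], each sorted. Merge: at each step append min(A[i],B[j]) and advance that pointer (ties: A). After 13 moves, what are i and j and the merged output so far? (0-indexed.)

i=0 j=0: A[i]=1<=B[j]=2 take 1, i++
i=1 j=0: A[i]=10>B[j]=2 take 2, j++
i=1 j=1: A[i]=10>B[j]=4 take 4, j++
i=1 j=2: A[i]=10>B[j]=6 take 6, j++
i=1 j=3: A[i]=10>B[j]=8 take 8, j++
i=1 j=4: A[i]=10<=B[j]=11 take 10, i++
i=2 j=4: A[i]=11<=B[j]=11 take 11, i++
i=3 j=4: A[i]=15>B[j]=11 take 11, j++
i=3 j=5: A[i]=15>B[j]=14 take 14, j++
i=3 j=6: A[i]=15<=B[j]=15 take 15, i++
i=4 j=6: A[i]=19>B[j]=15 take 15, j++
i=4 j=7: A[i]=19<=B[j]=20 take 19, i++
i=5 j=7: A[i]=23>B[j]=20 take 20, j++

i=5, j=8, merged so far=[1, 2, 4, 6, 8, 10, 11, 11, 14, 15, 15, 19, 20]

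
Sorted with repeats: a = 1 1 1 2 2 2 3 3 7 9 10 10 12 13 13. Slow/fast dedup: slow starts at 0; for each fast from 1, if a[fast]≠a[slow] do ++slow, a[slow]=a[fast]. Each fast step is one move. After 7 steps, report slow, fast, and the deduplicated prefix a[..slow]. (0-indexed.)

(s=0,f=1) a[fast]=1=a[slow] dup → fast++
(s=0,f=2) a[fast]=1=a[slow] dup → fast++
(s=0,f=3) a[fast]=2≠a[slow]=1 write a[1]=2 → slow++,fast++
(s=1,f=4) a[fast]=2=a[slow] dup → fast++
(s=1,f=5) a[fast]=2=a[slow] dup → fast++
(s=1,f=6) a[fast]=3≠a[slow]=2 write a[2]=3 → slow++,fast++
(s=2,f=7) a[fast]=3=a[slow] dup → fast++

slow=2, fast=8, prefix=[1, 2, 3]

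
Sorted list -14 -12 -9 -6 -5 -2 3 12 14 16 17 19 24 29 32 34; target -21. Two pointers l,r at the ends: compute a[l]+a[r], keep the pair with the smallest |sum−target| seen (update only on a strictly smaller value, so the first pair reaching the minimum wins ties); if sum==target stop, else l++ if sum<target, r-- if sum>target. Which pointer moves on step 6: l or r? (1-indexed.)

[1,16] -14+34=20 d=41 * → r--
[1,15] -14+32=18 d=39 * → r--
[1,14] -14+29=15 d=36 * → r--
[1,13] -14+24=10 d=31 * → r--
[1,12] -14+19=5 d=26 * → r--
[1,11] -14+17=3 d=24 * → r--

r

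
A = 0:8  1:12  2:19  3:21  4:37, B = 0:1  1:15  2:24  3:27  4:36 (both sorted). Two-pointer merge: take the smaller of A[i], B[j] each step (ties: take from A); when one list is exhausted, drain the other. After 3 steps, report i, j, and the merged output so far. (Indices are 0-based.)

[i=0,j=0] A[i]=8>B[j]=1 take 1 → j++
[i=0,j=1] A[i]=8<=B[j]=15 take 8 → i++
[i=1,j=1] A[i]=12<=B[j]=15 take 12 → i++

i=2, j=1, merged so far=[1, 8, 12]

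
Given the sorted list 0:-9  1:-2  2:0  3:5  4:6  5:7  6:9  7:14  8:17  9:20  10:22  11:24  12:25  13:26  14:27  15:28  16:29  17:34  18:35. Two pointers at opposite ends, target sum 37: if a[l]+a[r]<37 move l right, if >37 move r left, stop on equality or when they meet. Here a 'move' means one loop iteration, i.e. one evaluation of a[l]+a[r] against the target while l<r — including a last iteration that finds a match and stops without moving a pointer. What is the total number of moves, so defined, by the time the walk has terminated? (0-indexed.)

10 moves

l=0 r=18: -9+35=26 <37, l++
l=1 r=18: -2+35=33 <37, l++
l=2 r=18: 0+35=35 <37, l++
l=3 r=18: 5+35=40 >37, r--
l=3 r=17: 5+34=39 >37, r--
l=3 r=16: 5+29=34 <37, l++
l=4 r=16: 6+29=35 <37, l++
l=5 r=16: 7+29=36 <37, l++
l=6 r=16: 9+29=38 >37, r--
l=6 r=15: 9+28=37, found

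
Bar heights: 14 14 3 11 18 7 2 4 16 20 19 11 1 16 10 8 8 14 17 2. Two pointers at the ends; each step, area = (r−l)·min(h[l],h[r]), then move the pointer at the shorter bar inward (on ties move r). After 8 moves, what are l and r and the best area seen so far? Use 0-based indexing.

l=4, r=15, best area=252

[0,19] min(14,2)*19=38 best=38 * → r--
[0,18] min(14,17)*18=252 best=252 * → l++
[1,18] min(14,17)*17=238 best=252 → l++
[2,18] min(3,17)*16=48 best=252 → l++
[3,18] min(11,17)*15=165 best=252 → l++
[4,18] min(18,17)*14=238 best=252 → r--
[4,17] min(18,14)*13=182 best=252 → r--
[4,16] min(18,8)*12=96 best=252 → r--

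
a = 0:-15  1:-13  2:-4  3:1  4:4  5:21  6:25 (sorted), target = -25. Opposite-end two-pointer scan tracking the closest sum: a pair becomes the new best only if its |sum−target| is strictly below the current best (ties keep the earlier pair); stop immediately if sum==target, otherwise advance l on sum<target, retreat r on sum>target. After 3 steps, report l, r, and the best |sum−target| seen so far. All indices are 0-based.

l=0, r=3, best |Δ|=14

l=0 r=6: -15+25=10 d=35 *, r--
l=0 r=5: -15+21=6 d=31 *, r--
l=0 r=4: -15+4=-11 d=14 *, r--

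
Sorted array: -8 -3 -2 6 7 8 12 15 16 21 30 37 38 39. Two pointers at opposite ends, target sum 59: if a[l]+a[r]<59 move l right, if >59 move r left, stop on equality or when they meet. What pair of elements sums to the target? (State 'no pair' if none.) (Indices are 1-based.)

[1,14] -8+39=31 <59 → l++
[2,14] -3+39=36 <59 → l++
[3,14] -2+39=37 <59 → l++
[4,14] 6+39=45 <59 → l++
[5,14] 7+39=46 <59 → l++
[6,14] 8+39=47 <59 → l++
[7,14] 12+39=51 <59 → l++
[8,14] 15+39=54 <59 → l++
[9,14] 16+39=55 <59 → l++
[10,14] 21+39=60 >59 → r--
[10,13] 21+38=59 → found

(21, 38)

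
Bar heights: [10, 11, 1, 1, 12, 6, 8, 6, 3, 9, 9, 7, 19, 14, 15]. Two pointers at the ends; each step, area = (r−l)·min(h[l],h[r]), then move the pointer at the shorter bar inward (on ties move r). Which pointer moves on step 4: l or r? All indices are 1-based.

l

[1,15] min(10,15)*14=140 best=140 * → l++
[2,15] min(11,15)*13=143 best=143 * → l++
[3,15] min(1,15)*12=12 best=143 → l++
[4,15] min(1,15)*11=11 best=143 → l++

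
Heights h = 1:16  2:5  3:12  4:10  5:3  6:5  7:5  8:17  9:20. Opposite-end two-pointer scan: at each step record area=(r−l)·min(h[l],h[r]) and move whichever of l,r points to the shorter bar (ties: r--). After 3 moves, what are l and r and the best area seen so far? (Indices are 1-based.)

[1,9] min(16,20)*8=128 best=128 * → l++
[2,9] min(5,20)*7=35 best=128 → l++
[3,9] min(12,20)*6=72 best=128 → l++

l=4, r=9, best area=128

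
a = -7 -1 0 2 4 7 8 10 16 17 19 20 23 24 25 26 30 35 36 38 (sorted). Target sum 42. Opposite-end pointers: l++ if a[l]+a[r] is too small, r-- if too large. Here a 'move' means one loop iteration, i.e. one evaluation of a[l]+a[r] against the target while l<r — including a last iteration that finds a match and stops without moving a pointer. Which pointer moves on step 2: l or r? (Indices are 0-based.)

l

l=0 r=19: -7+38=31 <42, l++
l=1 r=19: -1+38=37 <42, l++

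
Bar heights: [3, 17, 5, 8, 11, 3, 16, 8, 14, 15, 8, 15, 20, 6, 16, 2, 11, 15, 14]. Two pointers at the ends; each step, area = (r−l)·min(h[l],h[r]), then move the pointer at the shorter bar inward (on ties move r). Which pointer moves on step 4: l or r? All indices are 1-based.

r

[1,19] min(3,14)*18=54 best=54 * → l++
[2,19] min(17,14)*17=238 best=238 * → r--
[2,18] min(17,15)*16=240 best=240 * → r--
[2,17] min(17,11)*15=165 best=240 → r--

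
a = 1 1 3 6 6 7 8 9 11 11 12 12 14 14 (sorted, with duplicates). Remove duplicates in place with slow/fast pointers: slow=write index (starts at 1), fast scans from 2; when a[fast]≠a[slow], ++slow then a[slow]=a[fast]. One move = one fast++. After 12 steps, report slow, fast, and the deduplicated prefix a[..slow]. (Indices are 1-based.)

slow=9, fast=14, prefix=[1, 3, 6, 7, 8, 9, 11, 12, 14]

(s=1,f=2) a[fast]=1=a[slow] dup → fast++
(s=1,f=3) a[fast]=3≠a[slow]=1 write a[2]=3 → slow++,fast++
(s=2,f=4) a[fast]=6≠a[slow]=3 write a[3]=6 → slow++,fast++
(s=3,f=5) a[fast]=6=a[slow] dup → fast++
(s=3,f=6) a[fast]=7≠a[slow]=6 write a[4]=7 → slow++,fast++
(s=4,f=7) a[fast]=8≠a[slow]=7 write a[5]=8 → slow++,fast++
(s=5,f=8) a[fast]=9≠a[slow]=8 write a[6]=9 → slow++,fast++
(s=6,f=9) a[fast]=11≠a[slow]=9 write a[7]=11 → slow++,fast++
(s=7,f=10) a[fast]=11=a[slow] dup → fast++
(s=7,f=11) a[fast]=12≠a[slow]=11 write a[8]=12 → slow++,fast++
(s=8,f=12) a[fast]=12=a[slow] dup → fast++
(s=8,f=13) a[fast]=14≠a[slow]=12 write a[9]=14 → slow++,fast++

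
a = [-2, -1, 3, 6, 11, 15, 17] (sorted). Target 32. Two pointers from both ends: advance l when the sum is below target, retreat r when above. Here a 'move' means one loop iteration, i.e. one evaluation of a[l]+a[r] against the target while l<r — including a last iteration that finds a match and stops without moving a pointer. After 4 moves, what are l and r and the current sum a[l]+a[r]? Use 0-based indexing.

l=0 r=6: -2+17=15 <32, l++
l=1 r=6: -1+17=16 <32, l++
l=2 r=6: 3+17=20 <32, l++
l=3 r=6: 6+17=23 <32, l++

l=4, r=6, sum=28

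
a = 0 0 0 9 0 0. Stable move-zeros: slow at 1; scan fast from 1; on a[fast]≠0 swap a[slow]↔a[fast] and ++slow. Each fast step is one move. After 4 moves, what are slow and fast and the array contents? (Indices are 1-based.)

slow=1 fast=1: a[fast]=0, fast++
slow=1 fast=2: a[fast]=0, fast++
slow=1 fast=3: a[fast]=0, fast++
slow=1 fast=4: a[fast]=9≠0 swap→a[1]=9, slow++,fast++

slow=2, fast=5, a=[9, 0, 0, 0, 0, 0]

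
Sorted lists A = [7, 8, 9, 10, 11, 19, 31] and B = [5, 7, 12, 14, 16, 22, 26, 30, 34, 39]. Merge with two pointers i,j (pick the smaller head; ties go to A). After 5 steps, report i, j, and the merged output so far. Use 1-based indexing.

i=1 j=1: A[i]=7>B[j]=5 take 5, j++
i=1 j=2: A[i]=7<=B[j]=7 take 7, i++
i=2 j=2: A[i]=8>B[j]=7 take 7, j++
i=2 j=3: A[i]=8<=B[j]=12 take 8, i++
i=3 j=3: A[i]=9<=B[j]=12 take 9, i++

i=4, j=3, merged so far=[5, 7, 7, 8, 9]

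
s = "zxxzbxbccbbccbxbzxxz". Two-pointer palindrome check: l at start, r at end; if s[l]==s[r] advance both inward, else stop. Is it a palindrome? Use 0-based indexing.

palindrome

l=0 r=19: 'z'=='z', l++,r--
l=1 r=18: 'x'=='x', l++,r--
l=2 r=17: 'x'=='x', l++,r--
l=3 r=16: 'z'=='z', l++,r--
l=4 r=15: 'b'=='b', l++,r--
l=5 r=14: 'x'=='x', l++,r--
l=6 r=13: 'b'=='b', l++,r--
l=7 r=12: 'c'=='c', l++,r--
l=8 r=11: 'c'=='c', l++,r--
l=9 r=10: 'b'=='b', l++,r--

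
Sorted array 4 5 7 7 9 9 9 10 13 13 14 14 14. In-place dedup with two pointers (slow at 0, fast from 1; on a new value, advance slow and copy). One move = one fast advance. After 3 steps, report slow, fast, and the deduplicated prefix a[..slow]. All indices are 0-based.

slow=0 fast=1: a[fast]=5≠a[slow]=4 write a[1]=5, slow++,fast++
slow=1 fast=2: a[fast]=7≠a[slow]=5 write a[2]=7, slow++,fast++
slow=2 fast=3: a[fast]=7=a[slow] dup, fast++

slow=2, fast=4, prefix=[4, 5, 7]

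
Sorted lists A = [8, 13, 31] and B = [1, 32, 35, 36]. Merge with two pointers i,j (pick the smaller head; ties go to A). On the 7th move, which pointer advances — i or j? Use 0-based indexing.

[i=0,j=0] A[i]=8>B[j]=1 take 1 → j++
[i=0,j=1] A[i]=8<=B[j]=32 take 8 → i++
[i=1,j=1] A[i]=13<=B[j]=32 take 13 → i++
[i=2,j=1] A[i]=31<=B[j]=32 take 31 → i++
[i=3,j=1] A done, take B[j]=32 → j++
[i=3,j=2] A done, take B[j]=35 → j++
[i=3,j=3] A done, take B[j]=36 → j++

j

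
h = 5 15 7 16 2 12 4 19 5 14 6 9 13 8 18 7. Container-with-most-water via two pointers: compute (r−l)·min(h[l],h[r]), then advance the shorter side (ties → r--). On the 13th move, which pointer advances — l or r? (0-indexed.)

[0,15] min(5,7)*15=75 best=75 * → l++
[1,15] min(15,7)*14=98 best=98 * → r--
[1,14] min(15,18)*13=195 best=195 * → l++
[2,14] min(7,18)*12=84 best=195 → l++
[3,14] min(16,18)*11=176 best=195 → l++
[4,14] min(2,18)*10=20 best=195 → l++
[5,14] min(12,18)*9=108 best=195 → l++
[6,14] min(4,18)*8=32 best=195 → l++
[7,14] min(19,18)*7=126 best=195 → r--
[7,13] min(19,8)*6=48 best=195 → r--
[7,12] min(19,13)*5=65 best=195 → r--
[7,11] min(19,9)*4=36 best=195 → r--
[7,10] min(19,6)*3=18 best=195 → r--

r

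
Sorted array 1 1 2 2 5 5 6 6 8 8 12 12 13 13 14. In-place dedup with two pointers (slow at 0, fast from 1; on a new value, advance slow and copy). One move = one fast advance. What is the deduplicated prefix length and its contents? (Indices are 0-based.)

slow=0 fast=1: a[fast]=1=a[slow] dup, fast++
slow=0 fast=2: a[fast]=2≠a[slow]=1 write a[1]=2, slow++,fast++
slow=1 fast=3: a[fast]=2=a[slow] dup, fast++
slow=1 fast=4: a[fast]=5≠a[slow]=2 write a[2]=5, slow++,fast++
slow=2 fast=5: a[fast]=5=a[slow] dup, fast++
slow=2 fast=6: a[fast]=6≠a[slow]=5 write a[3]=6, slow++,fast++
slow=3 fast=7: a[fast]=6=a[slow] dup, fast++
slow=3 fast=8: a[fast]=8≠a[slow]=6 write a[4]=8, slow++,fast++
slow=4 fast=9: a[fast]=8=a[slow] dup, fast++
slow=4 fast=10: a[fast]=12≠a[slow]=8 write a[5]=12, slow++,fast++
slow=5 fast=11: a[fast]=12=a[slow] dup, fast++
slow=5 fast=12: a[fast]=13≠a[slow]=12 write a[6]=13, slow++,fast++
slow=6 fast=13: a[fast]=13=a[slow] dup, fast++
slow=6 fast=14: a[fast]=14≠a[slow]=13 write a[7]=14, slow++,fast++

length 8; prefix = [1, 2, 5, 6, 8, 12, 13, 14]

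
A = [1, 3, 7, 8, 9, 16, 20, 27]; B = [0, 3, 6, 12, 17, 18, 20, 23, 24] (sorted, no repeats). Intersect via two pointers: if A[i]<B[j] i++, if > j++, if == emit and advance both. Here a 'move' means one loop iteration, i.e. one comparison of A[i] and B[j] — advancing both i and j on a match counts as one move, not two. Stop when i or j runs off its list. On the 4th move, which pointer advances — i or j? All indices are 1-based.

j

i=1 j=1: 1>0, j++
i=1 j=2: 1<3, i++
i=2 j=2: 3==3 emit, i++,j++
i=3 j=3: 7>6, j++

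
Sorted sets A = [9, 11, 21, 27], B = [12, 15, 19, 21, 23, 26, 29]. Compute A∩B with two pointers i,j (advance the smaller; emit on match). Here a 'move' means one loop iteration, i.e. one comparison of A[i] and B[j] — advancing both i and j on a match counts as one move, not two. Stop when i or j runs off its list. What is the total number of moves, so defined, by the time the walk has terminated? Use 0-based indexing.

i=0 j=0: 9<12, i++
i=1 j=0: 11<12, i++
i=2 j=0: 21>12, j++
i=2 j=1: 21>15, j++
i=2 j=2: 21>19, j++
i=2 j=3: 21==21 emit, i++,j++
i=3 j=4: 27>23, j++
i=3 j=5: 27>26, j++
i=3 j=6: 27<29, i++

9 moves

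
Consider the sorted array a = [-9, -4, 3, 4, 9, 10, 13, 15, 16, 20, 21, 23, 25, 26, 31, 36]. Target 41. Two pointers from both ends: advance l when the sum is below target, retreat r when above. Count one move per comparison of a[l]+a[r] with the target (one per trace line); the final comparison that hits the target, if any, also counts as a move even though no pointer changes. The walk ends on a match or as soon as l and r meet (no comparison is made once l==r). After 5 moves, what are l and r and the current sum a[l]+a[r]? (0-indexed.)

l=0 r=15: -9+36=27 <41, l++
l=1 r=15: -4+36=32 <41, l++
l=2 r=15: 3+36=39 <41, l++
l=3 r=15: 4+36=40 <41, l++
l=4 r=15: 9+36=45 >41, r--

l=4, r=14, sum=40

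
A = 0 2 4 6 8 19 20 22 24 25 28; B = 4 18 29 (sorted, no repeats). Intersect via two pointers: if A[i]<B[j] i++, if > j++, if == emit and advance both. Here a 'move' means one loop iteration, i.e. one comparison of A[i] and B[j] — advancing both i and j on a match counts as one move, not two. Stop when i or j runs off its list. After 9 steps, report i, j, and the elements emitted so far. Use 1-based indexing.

[i=1,j=1] 0<4 → i++
[i=2,j=1] 2<4 → i++
[i=3,j=1] 4==4 emit → i++,j++
[i=4,j=2] 6<18 → i++
[i=5,j=2] 8<18 → i++
[i=6,j=2] 19>18 → j++
[i=6,j=3] 19<29 → i++
[i=7,j=3] 20<29 → i++
[i=8,j=3] 22<29 → i++

i=9, j=3, emitted=[4]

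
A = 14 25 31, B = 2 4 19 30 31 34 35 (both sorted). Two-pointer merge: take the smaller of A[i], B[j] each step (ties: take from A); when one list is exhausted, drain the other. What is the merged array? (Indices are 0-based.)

[2, 4, 14, 19, 25, 30, 31, 31, 34, 35]

[i=0,j=0] A[i]=14>B[j]=2 take 2 → j++
[i=0,j=1] A[i]=14>B[j]=4 take 4 → j++
[i=0,j=2] A[i]=14<=B[j]=19 take 14 → i++
[i=1,j=2] A[i]=25>B[j]=19 take 19 → j++
[i=1,j=3] A[i]=25<=B[j]=30 take 25 → i++
[i=2,j=3] A[i]=31>B[j]=30 take 30 → j++
[i=2,j=4] A[i]=31<=B[j]=31 take 31 → i++
[i=3,j=4] A done, take B[j]=31 → j++
[i=3,j=5] A done, take B[j]=34 → j++
[i=3,j=6] A done, take B[j]=35 → j++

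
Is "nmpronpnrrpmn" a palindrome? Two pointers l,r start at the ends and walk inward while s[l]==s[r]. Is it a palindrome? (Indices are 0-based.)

[0,12] 'n'=='n' → l++,r--
[1,11] 'm'=='m' → l++,r--
[2,10] 'p'=='p' → l++,r--
[3,9] 'r'=='r' → l++,r--
[4,8] 'o'!='r' → stop

not a palindrome (mismatch at 4,8)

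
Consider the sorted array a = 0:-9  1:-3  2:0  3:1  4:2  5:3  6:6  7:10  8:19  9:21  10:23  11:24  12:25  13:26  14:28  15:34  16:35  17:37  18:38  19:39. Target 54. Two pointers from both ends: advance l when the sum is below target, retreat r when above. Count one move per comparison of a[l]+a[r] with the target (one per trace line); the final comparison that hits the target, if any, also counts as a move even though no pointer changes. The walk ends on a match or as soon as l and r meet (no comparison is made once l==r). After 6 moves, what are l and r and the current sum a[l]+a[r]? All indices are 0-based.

[0,19] -9+39=30 <54 → l++
[1,19] -3+39=36 <54 → l++
[2,19] 0+39=39 <54 → l++
[3,19] 1+39=40 <54 → l++
[4,19] 2+39=41 <54 → l++
[5,19] 3+39=42 <54 → l++

l=6, r=19, sum=45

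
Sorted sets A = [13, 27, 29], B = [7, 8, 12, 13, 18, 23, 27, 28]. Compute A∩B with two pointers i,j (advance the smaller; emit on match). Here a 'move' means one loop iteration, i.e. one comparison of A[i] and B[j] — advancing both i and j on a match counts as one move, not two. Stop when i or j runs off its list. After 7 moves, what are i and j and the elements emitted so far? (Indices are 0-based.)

i=2, j=7, emitted=[13, 27]

[i=0,j=0] 13>7 → j++
[i=0,j=1] 13>8 → j++
[i=0,j=2] 13>12 → j++
[i=0,j=3] 13==13 emit → i++,j++
[i=1,j=4] 27>18 → j++
[i=1,j=5] 27>23 → j++
[i=1,j=6] 27==27 emit → i++,j++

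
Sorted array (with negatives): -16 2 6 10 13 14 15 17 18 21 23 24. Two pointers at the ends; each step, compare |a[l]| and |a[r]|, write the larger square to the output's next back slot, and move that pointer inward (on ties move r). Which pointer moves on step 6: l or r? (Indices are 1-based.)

l

[1,12] |-16|<=|24| out[12]=576 → r--
[1,11] |-16|<=|23| out[11]=529 → r--
[1,10] |-16|<=|21| out[10]=441 → r--
[1,9] |-16|<=|18| out[9]=324 → r--
[1,8] |-16|<=|17| out[8]=289 → r--
[1,7] |-16|>|15| out[7]=256 → l++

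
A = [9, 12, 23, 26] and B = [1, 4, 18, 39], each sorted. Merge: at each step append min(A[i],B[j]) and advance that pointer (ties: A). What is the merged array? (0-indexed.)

[1, 4, 9, 12, 18, 23, 26, 39]

[i=0,j=0] A[i]=9>B[j]=1 take 1 → j++
[i=0,j=1] A[i]=9>B[j]=4 take 4 → j++
[i=0,j=2] A[i]=9<=B[j]=18 take 9 → i++
[i=1,j=2] A[i]=12<=B[j]=18 take 12 → i++
[i=2,j=2] A[i]=23>B[j]=18 take 18 → j++
[i=2,j=3] A[i]=23<=B[j]=39 take 23 → i++
[i=3,j=3] A[i]=26<=B[j]=39 take 26 → i++
[i=4,j=3] A done, take B[j]=39 → j++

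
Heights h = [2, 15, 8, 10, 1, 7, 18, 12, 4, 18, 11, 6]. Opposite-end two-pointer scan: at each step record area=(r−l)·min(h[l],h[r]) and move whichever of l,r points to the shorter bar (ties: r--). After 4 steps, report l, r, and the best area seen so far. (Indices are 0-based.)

l=2, r=9, best area=120

[0,11] min(2,6)*11=22 best=22 * → l++
[1,11] min(15,6)*10=60 best=60 * → r--
[1,10] min(15,11)*9=99 best=99 * → r--
[1,9] min(15,18)*8=120 best=120 * → l++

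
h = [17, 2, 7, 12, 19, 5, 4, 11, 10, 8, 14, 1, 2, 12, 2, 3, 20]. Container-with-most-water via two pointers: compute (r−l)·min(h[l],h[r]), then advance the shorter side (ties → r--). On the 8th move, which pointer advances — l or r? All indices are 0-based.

[0,16] min(17,20)*16=272 best=272 * → l++
[1,16] min(2,20)*15=30 best=272 → l++
[2,16] min(7,20)*14=98 best=272 → l++
[3,16] min(12,20)*13=156 best=272 → l++
[4,16] min(19,20)*12=228 best=272 → l++
[5,16] min(5,20)*11=55 best=272 → l++
[6,16] min(4,20)*10=40 best=272 → l++
[7,16] min(11,20)*9=99 best=272 → l++

l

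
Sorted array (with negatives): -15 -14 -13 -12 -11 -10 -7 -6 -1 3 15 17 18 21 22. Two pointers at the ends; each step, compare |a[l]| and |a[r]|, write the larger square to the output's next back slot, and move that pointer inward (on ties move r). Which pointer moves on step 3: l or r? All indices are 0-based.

l=0 r=14: |-15|<=|22| out[14]=484, r--
l=0 r=13: |-15|<=|21| out[13]=441, r--
l=0 r=12: |-15|<=|18| out[12]=324, r--

r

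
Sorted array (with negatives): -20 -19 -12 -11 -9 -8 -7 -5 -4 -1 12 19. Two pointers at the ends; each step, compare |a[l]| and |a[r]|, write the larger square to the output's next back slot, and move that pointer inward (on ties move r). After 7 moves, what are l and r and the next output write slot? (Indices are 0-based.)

l=0 r=11: |-20|>|19| out[11]=400, l++
l=1 r=11: |-19|<=|19| out[10]=361, r--
l=1 r=10: |-19|>|12| out[9]=361, l++
l=2 r=10: |-12|<=|12| out[8]=144, r--
l=2 r=9: |-12|>|-1| out[7]=144, l++
l=3 r=9: |-11|>|-1| out[6]=121, l++
l=4 r=9: |-9|>|-1| out[5]=81, l++

l=5, r=9, next write slot=4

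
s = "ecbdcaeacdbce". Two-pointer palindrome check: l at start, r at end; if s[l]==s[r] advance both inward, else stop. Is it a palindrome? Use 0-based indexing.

palindrome

l=0 r=12: 'e'=='e', l++,r--
l=1 r=11: 'c'=='c', l++,r--
l=2 r=10: 'b'=='b', l++,r--
l=3 r=9: 'd'=='d', l++,r--
l=4 r=8: 'c'=='c', l++,r--
l=5 r=7: 'a'=='a', l++,r--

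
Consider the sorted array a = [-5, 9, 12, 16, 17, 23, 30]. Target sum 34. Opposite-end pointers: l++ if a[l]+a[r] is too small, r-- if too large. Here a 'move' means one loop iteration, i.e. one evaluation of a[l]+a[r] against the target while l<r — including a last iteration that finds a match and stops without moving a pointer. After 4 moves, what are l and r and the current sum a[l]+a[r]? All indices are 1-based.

l=1 r=7: -5+30=25 <34, l++
l=2 r=7: 9+30=39 >34, r--
l=2 r=6: 9+23=32 <34, l++
l=3 r=6: 12+23=35 >34, r--

l=3, r=5, sum=29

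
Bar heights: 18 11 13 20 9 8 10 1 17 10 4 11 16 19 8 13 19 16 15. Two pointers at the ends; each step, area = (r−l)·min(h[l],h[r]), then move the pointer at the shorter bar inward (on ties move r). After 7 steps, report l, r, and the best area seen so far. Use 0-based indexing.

l=0 r=18: min(18,15)*18=270 best=270 *, r--
l=0 r=17: min(18,16)*17=272 best=272 *, r--
l=0 r=16: min(18,19)*16=288 best=288 *, l++
l=1 r=16: min(11,19)*15=165 best=288, l++
l=2 r=16: min(13,19)*14=182 best=288, l++
l=3 r=16: min(20,19)*13=247 best=288, r--
l=3 r=15: min(20,13)*12=156 best=288, r--

l=3, r=14, best area=288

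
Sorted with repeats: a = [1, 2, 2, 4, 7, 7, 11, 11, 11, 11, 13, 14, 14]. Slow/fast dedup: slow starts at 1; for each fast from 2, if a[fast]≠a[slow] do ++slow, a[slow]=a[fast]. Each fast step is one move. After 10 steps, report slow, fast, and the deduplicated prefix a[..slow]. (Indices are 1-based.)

slow=1 fast=2: a[fast]=2≠a[slow]=1 write a[2]=2, slow++,fast++
slow=2 fast=3: a[fast]=2=a[slow] dup, fast++
slow=2 fast=4: a[fast]=4≠a[slow]=2 write a[3]=4, slow++,fast++
slow=3 fast=5: a[fast]=7≠a[slow]=4 write a[4]=7, slow++,fast++
slow=4 fast=6: a[fast]=7=a[slow] dup, fast++
slow=4 fast=7: a[fast]=11≠a[slow]=7 write a[5]=11, slow++,fast++
slow=5 fast=8: a[fast]=11=a[slow] dup, fast++
slow=5 fast=9: a[fast]=11=a[slow] dup, fast++
slow=5 fast=10: a[fast]=11=a[slow] dup, fast++
slow=5 fast=11: a[fast]=13≠a[slow]=11 write a[6]=13, slow++,fast++

slow=6, fast=12, prefix=[1, 2, 4, 7, 11, 13]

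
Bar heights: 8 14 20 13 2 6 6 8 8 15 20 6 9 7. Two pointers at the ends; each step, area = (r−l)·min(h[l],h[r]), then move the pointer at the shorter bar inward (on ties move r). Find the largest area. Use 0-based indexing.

max area = 160

l=0 r=13: min(8,7)*13=91 best=91 *, r--
l=0 r=12: min(8,9)*12=96 best=96 *, l++
l=1 r=12: min(14,9)*11=99 best=99 *, r--
l=1 r=11: min(14,6)*10=60 best=99, r--
l=1 r=10: min(14,20)*9=126 best=126 *, l++
l=2 r=10: min(20,20)*8=160 best=160 *, r--
l=2 r=9: min(20,15)*7=105 best=160, r--
l=2 r=8: min(20,8)*6=48 best=160, r--
l=2 r=7: min(20,8)*5=40 best=160, r--
l=2 r=6: min(20,6)*4=24 best=160, r--
l=2 r=5: min(20,6)*3=18 best=160, r--
l=2 r=4: min(20,2)*2=4 best=160, r--
l=2 r=3: min(20,13)*1=13 best=160, r--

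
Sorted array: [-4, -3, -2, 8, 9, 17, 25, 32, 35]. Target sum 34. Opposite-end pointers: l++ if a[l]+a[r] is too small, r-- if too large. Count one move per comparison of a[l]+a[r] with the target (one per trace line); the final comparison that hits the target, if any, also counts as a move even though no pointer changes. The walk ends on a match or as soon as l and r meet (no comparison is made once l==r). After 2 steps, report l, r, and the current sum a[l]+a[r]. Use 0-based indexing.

l=2, r=8, sum=33

[0,8] -4+35=31 <34 → l++
[1,8] -3+35=32 <34 → l++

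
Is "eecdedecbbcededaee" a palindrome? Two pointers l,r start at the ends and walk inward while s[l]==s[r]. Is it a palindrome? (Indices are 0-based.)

[0,17] 'e'=='e' → l++,r--
[1,16] 'e'=='e' → l++,r--
[2,15] 'c'!='a' → stop

not a palindrome (mismatch at 2,15)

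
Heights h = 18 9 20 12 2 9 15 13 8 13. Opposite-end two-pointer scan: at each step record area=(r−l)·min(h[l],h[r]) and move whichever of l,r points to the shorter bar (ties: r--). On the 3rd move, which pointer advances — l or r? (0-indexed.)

[0,9] min(18,13)*9=117 best=117 * → r--
[0,8] min(18,8)*8=64 best=117 → r--
[0,7] min(18,13)*7=91 best=117 → r--

r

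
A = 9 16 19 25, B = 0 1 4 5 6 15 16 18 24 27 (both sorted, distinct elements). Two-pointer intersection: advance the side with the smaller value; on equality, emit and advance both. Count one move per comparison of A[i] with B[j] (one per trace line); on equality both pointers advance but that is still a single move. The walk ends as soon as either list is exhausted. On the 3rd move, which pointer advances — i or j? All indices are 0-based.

j

[i=0,j=0] 9>0 → j++
[i=0,j=1] 9>1 → j++
[i=0,j=2] 9>4 → j++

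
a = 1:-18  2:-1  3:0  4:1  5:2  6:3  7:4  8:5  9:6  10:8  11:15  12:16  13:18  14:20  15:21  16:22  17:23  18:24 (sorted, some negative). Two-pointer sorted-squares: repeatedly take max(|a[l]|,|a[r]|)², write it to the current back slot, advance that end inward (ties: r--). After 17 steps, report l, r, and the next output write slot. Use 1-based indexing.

l=3, r=3, next write slot=1

l=1 r=18: |-18|<=|24| out[18]=576, r--
l=1 r=17: |-18|<=|23| out[17]=529, r--
l=1 r=16: |-18|<=|22| out[16]=484, r--
l=1 r=15: |-18|<=|21| out[15]=441, r--
l=1 r=14: |-18|<=|20| out[14]=400, r--
l=1 r=13: |-18|<=|18| out[13]=324, r--
l=1 r=12: |-18|>|16| out[12]=324, l++
l=2 r=12: |-1|<=|16| out[11]=256, r--
l=2 r=11: |-1|<=|15| out[10]=225, r--
l=2 r=10: |-1|<=|8| out[9]=64, r--
l=2 r=9: |-1|<=|6| out[8]=36, r--
l=2 r=8: |-1|<=|5| out[7]=25, r--
l=2 r=7: |-1|<=|4| out[6]=16, r--
l=2 r=6: |-1|<=|3| out[5]=9, r--
l=2 r=5: |-1|<=|2| out[4]=4, r--
l=2 r=4: |-1|<=|1| out[3]=1, r--
l=2 r=3: |-1|>|0| out[2]=1, l++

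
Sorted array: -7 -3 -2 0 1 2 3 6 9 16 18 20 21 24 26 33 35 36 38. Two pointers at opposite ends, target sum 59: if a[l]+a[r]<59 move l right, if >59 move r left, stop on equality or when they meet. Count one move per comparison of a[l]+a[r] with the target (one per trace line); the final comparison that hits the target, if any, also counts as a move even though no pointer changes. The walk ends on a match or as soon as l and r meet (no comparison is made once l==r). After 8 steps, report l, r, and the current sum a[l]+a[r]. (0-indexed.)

l=0 r=18: -7+38=31 <59, l++
l=1 r=18: -3+38=35 <59, l++
l=2 r=18: -2+38=36 <59, l++
l=3 r=18: 0+38=38 <59, l++
l=4 r=18: 1+38=39 <59, l++
l=5 r=18: 2+38=40 <59, l++
l=6 r=18: 3+38=41 <59, l++
l=7 r=18: 6+38=44 <59, l++

l=8, r=18, sum=47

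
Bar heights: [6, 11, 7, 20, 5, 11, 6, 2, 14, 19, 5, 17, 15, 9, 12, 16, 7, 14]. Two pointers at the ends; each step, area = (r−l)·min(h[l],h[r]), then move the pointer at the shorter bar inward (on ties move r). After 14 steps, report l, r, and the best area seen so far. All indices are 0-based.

l=3, r=6, best area=196

l=0 r=17: min(6,14)*17=102 best=102 *, l++
l=1 r=17: min(11,14)*16=176 best=176 *, l++
l=2 r=17: min(7,14)*15=105 best=176, l++
l=3 r=17: min(20,14)*14=196 best=196 *, r--
l=3 r=16: min(20,7)*13=91 best=196, r--
l=3 r=15: min(20,16)*12=192 best=196, r--
l=3 r=14: min(20,12)*11=132 best=196, r--
l=3 r=13: min(20,9)*10=90 best=196, r--
l=3 r=12: min(20,15)*9=135 best=196, r--
l=3 r=11: min(20,17)*8=136 best=196, r--
l=3 r=10: min(20,5)*7=35 best=196, r--
l=3 r=9: min(20,19)*6=114 best=196, r--
l=3 r=8: min(20,14)*5=70 best=196, r--
l=3 r=7: min(20,2)*4=8 best=196, r--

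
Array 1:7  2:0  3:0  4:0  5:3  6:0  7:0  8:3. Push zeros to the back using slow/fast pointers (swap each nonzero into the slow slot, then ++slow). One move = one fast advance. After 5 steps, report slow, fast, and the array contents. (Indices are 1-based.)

slow=3, fast=6, a=[7, 3, 0, 0, 0, 0, 0, 3]

slow=1 fast=1: a[fast]=7≠0 swap→a[1]=7, slow++,fast++
slow=2 fast=2: a[fast]=0, fast++
slow=2 fast=3: a[fast]=0, fast++
slow=2 fast=4: a[fast]=0, fast++
slow=2 fast=5: a[fast]=3≠0 swap→a[2]=3, slow++,fast++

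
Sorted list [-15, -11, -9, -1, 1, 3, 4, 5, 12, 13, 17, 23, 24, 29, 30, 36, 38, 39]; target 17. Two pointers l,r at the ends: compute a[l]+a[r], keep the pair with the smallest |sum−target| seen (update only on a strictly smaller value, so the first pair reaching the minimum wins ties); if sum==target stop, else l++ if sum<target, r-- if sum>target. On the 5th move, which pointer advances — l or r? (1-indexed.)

[1,18] -15+39=24 d=7 * → r--
[1,17] -15+38=23 d=6 * → r--
[1,16] -15+36=21 d=4 * → r--
[1,15] -15+30=15 d=2 * → l++
[2,15] -11+30=19 d=2 → r--

r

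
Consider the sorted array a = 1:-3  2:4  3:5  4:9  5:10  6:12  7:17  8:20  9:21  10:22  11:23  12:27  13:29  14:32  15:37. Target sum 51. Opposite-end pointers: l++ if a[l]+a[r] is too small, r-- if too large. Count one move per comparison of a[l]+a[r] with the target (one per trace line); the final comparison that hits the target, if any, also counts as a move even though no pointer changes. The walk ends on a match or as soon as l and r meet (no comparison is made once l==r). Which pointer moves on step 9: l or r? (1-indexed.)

[1,15] -3+37=34 <51 → l++
[2,15] 4+37=41 <51 → l++
[3,15] 5+37=42 <51 → l++
[4,15] 9+37=46 <51 → l++
[5,15] 10+37=47 <51 → l++
[6,15] 12+37=49 <51 → l++
[7,15] 17+37=54 >51 → r--
[7,14] 17+32=49 <51 → l++
[8,14] 20+32=52 >51 → r--

r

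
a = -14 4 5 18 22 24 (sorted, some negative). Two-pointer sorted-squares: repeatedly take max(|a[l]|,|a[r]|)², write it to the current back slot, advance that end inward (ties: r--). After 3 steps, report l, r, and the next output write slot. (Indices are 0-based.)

l=0, r=2, next write slot=2

l=0 r=5: |-14|<=|24| out[5]=576, r--
l=0 r=4: |-14|<=|22| out[4]=484, r--
l=0 r=3: |-14|<=|18| out[3]=324, r--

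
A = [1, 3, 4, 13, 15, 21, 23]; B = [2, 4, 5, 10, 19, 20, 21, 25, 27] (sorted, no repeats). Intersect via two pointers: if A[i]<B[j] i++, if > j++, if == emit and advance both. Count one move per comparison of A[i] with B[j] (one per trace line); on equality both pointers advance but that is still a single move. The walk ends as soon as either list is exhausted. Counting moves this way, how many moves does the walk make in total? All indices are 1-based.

i=1 j=1: 1<2, i++
i=2 j=1: 3>2, j++
i=2 j=2: 3<4, i++
i=3 j=2: 4==4 emit, i++,j++
i=4 j=3: 13>5, j++
i=4 j=4: 13>10, j++
i=4 j=5: 13<19, i++
i=5 j=5: 15<19, i++
i=6 j=5: 21>19, j++
i=6 j=6: 21>20, j++
i=6 j=7: 21==21 emit, i++,j++
i=7 j=8: 23<25, i++

12 moves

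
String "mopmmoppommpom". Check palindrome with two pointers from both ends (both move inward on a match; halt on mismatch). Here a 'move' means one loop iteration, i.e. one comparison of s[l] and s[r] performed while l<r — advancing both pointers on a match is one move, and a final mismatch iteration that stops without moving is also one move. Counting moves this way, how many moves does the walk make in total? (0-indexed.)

7 moves

l=0 r=13: 'm'=='m', l++,r--
l=1 r=12: 'o'=='o', l++,r--
l=2 r=11: 'p'=='p', l++,r--
l=3 r=10: 'm'=='m', l++,r--
l=4 r=9: 'm'=='m', l++,r--
l=5 r=8: 'o'=='o', l++,r--
l=6 r=7: 'p'=='p', l++,r--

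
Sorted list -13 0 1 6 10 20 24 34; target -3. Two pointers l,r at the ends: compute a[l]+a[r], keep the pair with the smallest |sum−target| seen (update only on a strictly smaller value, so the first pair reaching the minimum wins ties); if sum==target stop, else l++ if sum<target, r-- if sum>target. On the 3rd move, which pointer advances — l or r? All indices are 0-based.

l=0 r=7: -13+34=21 d=24 *, r--
l=0 r=6: -13+24=11 d=14 *, r--
l=0 r=5: -13+20=7 d=10 *, r--

r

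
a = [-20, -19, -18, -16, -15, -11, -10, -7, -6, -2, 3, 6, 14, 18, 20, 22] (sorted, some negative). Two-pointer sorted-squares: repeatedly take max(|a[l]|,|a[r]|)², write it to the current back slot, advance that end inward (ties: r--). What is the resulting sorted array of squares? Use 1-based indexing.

[1,16] |-20|<=|22| out[16]=484 → r--
[1,15] |-20|<=|20| out[15]=400 → r--
[1,14] |-20|>|18| out[14]=400 → l++
[2,14] |-19|>|18| out[13]=361 → l++
[3,14] |-18|<=|18| out[12]=324 → r--
[3,13] |-18|>|14| out[11]=324 → l++
[4,13] |-16|>|14| out[10]=256 → l++
[5,13] |-15|>|14| out[9]=225 → l++
[6,13] |-11|<=|14| out[8]=196 → r--
[6,12] |-11|>|6| out[7]=121 → l++
[7,12] |-10|>|6| out[6]=100 → l++
[8,12] |-7|>|6| out[5]=49 → l++
[9,12] |-6|<=|6| out[4]=36 → r--
[9,11] |-6|>|3| out[3]=36 → l++
[10,11] |-2|<=|3| out[2]=9 → r--
[10,10] |-2|<=|-2| out[1]=4 → r--

[4, 9, 36, 36, 49, 100, 121, 196, 225, 256, 324, 324, 361, 400, 400, 484]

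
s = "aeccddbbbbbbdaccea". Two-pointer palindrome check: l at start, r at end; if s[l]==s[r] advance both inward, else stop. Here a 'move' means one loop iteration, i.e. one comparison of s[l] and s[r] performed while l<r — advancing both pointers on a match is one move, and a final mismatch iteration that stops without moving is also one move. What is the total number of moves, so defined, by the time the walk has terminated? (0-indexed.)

5 moves

l=0 r=17: 'a'=='a', l++,r--
l=1 r=16: 'e'=='e', l++,r--
l=2 r=15: 'c'=='c', l++,r--
l=3 r=14: 'c'=='c', l++,r--
l=4 r=13: 'd'!='a', stop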